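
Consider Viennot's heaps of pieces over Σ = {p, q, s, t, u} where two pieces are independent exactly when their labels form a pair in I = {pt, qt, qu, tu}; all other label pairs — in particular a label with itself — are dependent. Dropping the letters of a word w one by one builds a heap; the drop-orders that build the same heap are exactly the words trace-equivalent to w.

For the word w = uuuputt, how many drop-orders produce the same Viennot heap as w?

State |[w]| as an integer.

drop 0:u onto floor
drop 1:u onto {0:u}
drop 2:u onto {1:u}
drop 3:p onto {2:u}
drop 4:u onto {3:p}
drop 5:t onto floor
drop 6:t onto {5:t}
ground layer = {0:u, 5:t}
drop-orders for the pieces not yet dropped (sum over which currently-grounded one goes next):
  1 to go: {4} 1  {6} 1
  2 to go: {3,4} 1  {4,6} 2  {5,6} 1
  3 to go: {2,3,4} 1  {3,4,6} 3  {4,5,6} 3
  4 to go: {1,2,3,4} 1  {2,3,4,6} 4  {3,4,5,6} 6
  5 to go: {0,1,2,3,4} 1  {1,2,3,4,6} 5  {2,3,4,5,6} 10
  if 0:u drops first: 15 orders
  if 5:t drops first: 6 orders
heap linearizations: 21

21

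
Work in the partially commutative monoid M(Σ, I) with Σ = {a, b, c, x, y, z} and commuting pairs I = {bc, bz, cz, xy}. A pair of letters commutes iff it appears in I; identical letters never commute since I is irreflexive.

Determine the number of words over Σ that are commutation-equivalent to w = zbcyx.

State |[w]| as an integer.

0(z) covers ∅
1(b) covers ∅
2(c) covers ∅
3(y) covers 0:z, 1:b, 2:c
4(x) covers 0:z, 1:b, 2:c
floor of heap: 0:z, 1:b, 2:c
completions by unplaced set U, small U first (add the entries for U minus each lowest piece of U):
  |U|=1: {3}:1  {4}:1
  |U|=2: {3,4}:2
  |U|=3: {0,3,4}:2  {1,3,4}:2  {2,3,4}:2
  start at 0(z): 4
  start at 1(b): 4
  start at 2(c): 4
sum over floor = 12

12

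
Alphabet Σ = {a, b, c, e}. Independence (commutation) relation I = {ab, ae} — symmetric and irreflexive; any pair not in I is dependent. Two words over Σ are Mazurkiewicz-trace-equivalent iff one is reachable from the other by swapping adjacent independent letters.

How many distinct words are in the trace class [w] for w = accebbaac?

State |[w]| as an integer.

10

#0=a has no predecessor
#1=c depends on [0:a]
#2=c depends on [1:c]
#3=e depends on [2:c]
#4=b depends on [3:e]
#5=b depends on [4:b]
#6=a depends on [2:c]
#7=a depends on [6:a]
#8=c depends on [5:b, 7:a]
sources: [0:a]
N(rest) = Σ N(rest − s) over sources s of rest; N(one piece) = 1:
  size 1 → [8]=1
  size 2 → [5,8]=1  [7,8]=1
  size 3 → [4,5,8]=1  [5,7,8]=2  [6,7,8]=1
  size 4 → [3,4,5,8]=1  [4,5,7,8]=3  [5,6,7,8]=3
  size 5 → [3,4,5,7,8]=4  [4,5,6,7,8]=6
  size 6 → [3,4,5,6,7,8]=10
  size 7 → [2,3,4,5,6,7,8]=10
  first=0(a) contributes 10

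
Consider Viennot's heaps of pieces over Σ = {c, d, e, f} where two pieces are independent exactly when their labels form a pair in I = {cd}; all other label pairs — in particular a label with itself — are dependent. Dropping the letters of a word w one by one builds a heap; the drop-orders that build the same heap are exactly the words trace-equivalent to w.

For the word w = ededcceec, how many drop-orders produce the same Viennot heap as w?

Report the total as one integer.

#0=e has no predecessor
#1=d depends on [0:e]
#2=e depends on [1:d]
#3=d depends on [2:e]
#4=c depends on [2:e]
#5=c depends on [4:c]
#6=e depends on [3:d, 5:c]
#7=e depends on [6:e]
#8=c depends on [7:e]
sources: [0:e]
N(rest) = Σ N(rest − s) over sources s of rest; N(one piece) = 1:
  size 1 → [8]=1
  size 2 → [7,8]=1
  size 3 → [6,7,8]=1
  size 4 → [3,6,7,8]=1  [5,6,7,8]=1
  size 5 → [3,5,6,7,8]=2  [4,5,6,7,8]=1
  size 6 → [3,4,5,6,7,8]=3
  size 7 → [2,3,4,5,6,7,8]=3
  first=0(e) contributes 3

3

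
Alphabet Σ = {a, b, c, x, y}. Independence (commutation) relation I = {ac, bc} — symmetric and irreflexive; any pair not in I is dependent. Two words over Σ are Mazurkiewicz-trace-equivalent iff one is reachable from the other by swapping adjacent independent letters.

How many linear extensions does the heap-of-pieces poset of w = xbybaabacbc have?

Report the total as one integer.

28

piece 0:x — minimal
piece 1:b rests on {0:x}
piece 2:y rests on {1:b}
piece 3:b rests on {2:y}
piece 4:a rests on {3:b}
piece 5:a rests on {4:a}
piece 6:b rests on {5:a}
piece 7:a rests on {6:b}
piece 8:c rests on {2:y}
piece 9:b rests on {7:a}
piece 10:c rests on {8:c}
minimal pieces: {0:x}
ways to finish when only these pieces remain (= sum over removing one remaining piece with nothing left below it):
  1 left: {9}→1  {10}→1
  2 left: {7,9}→1  {8,10}→1  {9,10}→2
  3 left: {6,7,9}→1  {7,9,10}→3  {8,9,10}→3
  4 left: {5,6,7,9}→1  {6,7,9,10}→4  {7,8,9,10}→6
  5 left: {4,5,6,7,9}→1  {5,6,7,9,10}→5  {6,7,8,9,10}→10
  6 left: {3,4,5,6,7,9}→1  {4,5,6,7,9,10}→6  {5,6,7,8,9,10}→15
  7 left: {3,4,5,6,7,9,10}→7  {4,5,6,7,8,9,10}→21
  8 left: {3,4,5,6,7,8,9,10}→28
  9 left: {2,3,4,5,6,7,8,9,10}→28
  placing 0:x first → 28 extensions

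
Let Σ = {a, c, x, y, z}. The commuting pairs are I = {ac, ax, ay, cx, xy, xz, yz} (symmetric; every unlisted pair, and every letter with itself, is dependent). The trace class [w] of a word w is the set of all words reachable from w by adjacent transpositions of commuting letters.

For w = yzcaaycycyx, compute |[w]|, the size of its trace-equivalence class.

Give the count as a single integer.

#0=y has no predecessor
#1=z has no predecessor
#2=c depends on [0:y, 1:z]
#3=a depends on [1:z]
#4=a depends on [3:a]
#5=y depends on [2:c]
#6=c depends on [5:y]
#7=y depends on [6:c]
#8=c depends on [7:y]
#9=y depends on [8:c]
#10=x has no predecessor
sources: [0:y, 1:z, 10:x]
N(rest) = Σ N(rest − s) over sources s of rest; N(one piece) = 1:
  size 1 → [4]=1  [9]=1  [10]=1
  size 2 → [3,4]=1  [4,9]=2  [4,10]=2  [8,9]=1  [9,10]=2
  size 3 → [3,4,9]=3  [3,4,10]=3  [4,8,9]=3  [4,9,10]=6  [7,8,9]=1  [8,9,10]=3
  size 4 → [3,4,8,9]=6  [3,4,9,10]=12  [4,7,8,9]=4  [4,8,9,10]=12  [6,7,8,9]=1  [7,8,9,10]=4
  size 5 → [3,4,7,8,9]=10  [3,4,8,9,10]=30  [4,6,7,8,9]=5  [4,7,8,9,10]=20  [5,6,7,8,9]=1  [6,7,8,9,10]=5
  size 6 → [2,5,6,7,8,9]=1  [3,4,6,7,8,9]=15  [3,4,7,8,9,10]=60  [4,5,6,7,8,9]=6  [4,6,7,8,9,10]=30  [5,6,7,8,9,10]=6
  size 7 → [0,2,5,6,7,8,9]=1  [2,4,5,6,7,8,9]=7  [2,5,6,7,8,9,10]=7  [3,4,5,6,7,8,9]=21  [3,4,6,7,8,9,10]=105  [4,5,6,7,8,9,10]=42
  size 8 → [0,2,4,5,6,7,8,9]=8  [0,2,5,6,7,8,9,10]=8  [2,3,4,5,6,7,8,9]=28  [2,4,5,6,7,8,9,10]=56  [3,4,5,6,7,8,9,10]=168
  size 9 → [0,2,3,4,5,6,7,8,9]=36  [0,2,4,5,6,7,8,9,10]=72  [1,2,3,4,5,6,7,8,9]=28  [2,3,4,5,6,7,8,9,10]=252
  first=0(y) contributes 280
  first=1(z) contributes 360
  first=10(x) contributes 64
|[w]| = 704

704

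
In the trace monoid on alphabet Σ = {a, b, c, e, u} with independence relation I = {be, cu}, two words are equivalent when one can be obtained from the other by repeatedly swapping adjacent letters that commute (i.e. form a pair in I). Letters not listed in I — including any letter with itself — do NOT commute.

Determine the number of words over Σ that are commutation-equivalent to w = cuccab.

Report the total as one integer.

0(c) covers ∅
1(u) covers ∅
2(c) covers 0:c
3(c) covers 2:c
4(a) covers 1:u, 3:c
5(b) covers 4:a
floor of heap: 0:c, 1:u
completions by unplaced set U, small U first (add the entries for U minus each lowest piece of U):
  |U|=1: {5}:1
  |U|=2: {4,5}:1
  |U|=3: {1,4,5}:1  {3,4,5}:1
  |U|=4: {1,3,4,5}:2  {2,3,4,5}:1
  start at 0(c): 3
  start at 1(u): 1
sum over floor = 4

4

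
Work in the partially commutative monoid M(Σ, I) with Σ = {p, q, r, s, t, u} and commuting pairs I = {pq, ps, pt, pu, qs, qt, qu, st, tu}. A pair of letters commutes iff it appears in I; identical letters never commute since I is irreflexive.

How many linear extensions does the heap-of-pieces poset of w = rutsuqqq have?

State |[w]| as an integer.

140

piece 0:r — minimal
piece 1:u rests on {0:r}
piece 2:t rests on {0:r}
piece 3:s rests on {1:u}
piece 4:u rests on {3:s}
piece 5:q rests on {0:r}
piece 6:q rests on {5:q}
piece 7:q rests on {6:q}
minimal pieces: {0:r}
ways to finish when only these pieces remain (= sum over removing one remaining piece with nothing left below it):
  1 left: {2}→1  {4}→1  {7}→1
  2 left: {2,4}→2  {2,7}→2  {3,4}→1  {4,7}→2  {6,7}→1
  3 left: {1,3,4}→1  {2,3,4}→3  {2,4,7}→6  {2,6,7}→3  {3,4,7}→3  {4,6,7}→3  {5,6,7}→1
  4 left: {1,2,3,4}→4  {1,3,4,7}→4  {2,3,4,7}→12  {2,4,6,7}→12  {2,5,6,7}→4  {3,4,6,7}→6  {4,5,6,7}→4
  5 left: {1,2,3,4,7}→20  {1,3,4,6,7}→10  {2,3,4,6,7}→30  {2,4,5,6,7}→20  {3,4,5,6,7}→10
  6 left: {1,2,3,4,6,7}→60  {1,3,4,5,6,7}→20  {2,3,4,5,6,7}→60
  placing 0:r first → 140 extensions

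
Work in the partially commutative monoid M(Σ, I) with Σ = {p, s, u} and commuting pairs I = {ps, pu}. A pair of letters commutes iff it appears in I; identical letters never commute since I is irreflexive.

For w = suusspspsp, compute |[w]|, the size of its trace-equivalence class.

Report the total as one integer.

120

drop 0:s onto floor
drop 1:u onto {0:s}
drop 2:u onto {1:u}
drop 3:s onto {2:u}
drop 4:s onto {3:s}
drop 5:p onto floor
drop 6:s onto {4:s}
drop 7:p onto {5:p}
drop 8:s onto {6:s}
drop 9:p onto {7:p}
ground layer = {0:s, 5:p}
drop-orders for the pieces not yet dropped (sum over which currently-grounded one goes next):
  1 to go: {8} 1  {9} 1
  2 to go: {6,8} 1  {7,9} 1  {8,9} 2
  3 to go: {4,6,8} 1  {5,7,9} 1  {6,8,9} 3  {7,8,9} 3
  4 to go: {3,4,6,8} 1  {4,6,8,9} 4  {5,7,8,9} 4  {6,7,8,9} 6
  5 to go: {2,3,4,6,8} 1  {3,4,6,8,9} 5  {4,6,7,8,9} 10  {5,6,7,8,9} 10
  6 to go: {1,2,3,4,6,8} 1  {2,3,4,6,8,9} 6  {3,4,6,7,8,9} 15  {4,5,6,7,8,9} 20
  7 to go: {0,1,2,3,4,6,8} 1  {1,2,3,4,6,8,9} 7  {2,3,4,6,7,8,9} 21  {3,4,5,6,7,8,9} 35
  8 to go: {0,1,2,3,4,6,8,9} 8  {1,2,3,4,6,7,8,9} 28  {2,3,4,5,6,7,8,9} 56
  if 0:s drops first: 84 orders
  if 5:p drops first: 36 orders
heap linearizations: 120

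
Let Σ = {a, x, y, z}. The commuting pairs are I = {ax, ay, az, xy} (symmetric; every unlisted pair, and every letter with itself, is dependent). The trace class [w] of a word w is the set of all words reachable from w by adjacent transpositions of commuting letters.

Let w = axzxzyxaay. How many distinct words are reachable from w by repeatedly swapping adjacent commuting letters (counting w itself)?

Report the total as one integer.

0(a) covers ∅
1(x) covers ∅
2(z) covers 1:x
3(x) covers 2:z
4(z) covers 3:x
5(y) covers 4:z
6(x) covers 4:z
7(a) covers 0:a
8(a) covers 7:a
9(y) covers 5:y
floor of heap: 0:a, 1:x
completions by unplaced set U, small U first (add the entries for U minus each lowest piece of U):
  |U|=1: {6}:1  {8}:1  {9}:1
  |U|=2: {5,9}:1  {6,8}:2  {6,9}:2  {7,8}:1  {8,9}:2
  |U|=3: {0,7,8}:1  {5,6,9}:3  {5,8,9}:3  {6,7,8}:3  {6,8,9}:6  {7,8,9}:3
  |U|=4: {0,6,7,8}:4  {0,7,8,9}:4  {4,5,6,9}:3  {5,6,8,9}:12  {5,7,8,9}:6  {6,7,8,9}:12
  |U|=5: {0,5,7,8,9}:10  {0,6,7,8,9}:20  {3,4,5,6,9}:3  {4,5,6,8,9}:15  {5,6,7,8,9}:30
  |U|=6: {0,5,6,7,8,9}:60  {2,3,4,5,6,9}:3  {3,4,5,6,8,9}:18  {4,5,6,7,8,9}:45
  |U|=7: {0,4,5,6,7,8,9}:105  {1,2,3,4,5,6,9}:3  {2,3,4,5,6,8,9}:21  {3,4,5,6,7,8,9}:63
  |U|=8: {0,3,4,5,6,7,8,9}:168  {1,2,3,4,5,6,8,9}:24  {2,3,4,5,6,7,8,9}:84
  start at 0(a): 108
  start at 1(x): 252
sum over floor = 360

360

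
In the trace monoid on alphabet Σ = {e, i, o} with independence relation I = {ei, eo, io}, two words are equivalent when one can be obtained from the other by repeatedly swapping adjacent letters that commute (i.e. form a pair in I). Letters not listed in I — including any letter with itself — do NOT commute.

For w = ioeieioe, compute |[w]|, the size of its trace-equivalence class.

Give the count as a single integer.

560

#0=i has no predecessor
#1=o has no predecessor
#2=e has no predecessor
#3=i depends on [0:i]
#4=e depends on [2:e]
#5=i depends on [3:i]
#6=o depends on [1:o]
#7=e depends on [4:e]
sources: [0:i, 1:o, 2:e]
N(rest) = Σ N(rest − s) over sources s of rest; N(one piece) = 1:
  size 1 → [5]=1  [6]=1  [7]=1
  size 2 → [1,6]=1  [3,5]=1  [4,7]=1  [5,6]=2  [5,7]=2  [6,7]=2
  size 3 → [0,3,5]=1  [1,5,6]=3  [1,6,7]=3  [2,4,7]=1  [3,5,6]=3  [3,5,7]=3  [4,5,7]=3  [4,6,7]=3  [5,6,7]=6
  size 4 → [0,3,5,6]=4  [0,3,5,7]=4  [1,3,5,6]=6  [1,4,6,7]=6  [1,5,6,7]=12  [2,4,5,7]=4  [2,4,6,7]=4  [3,4,5,7]=6  [3,5,6,7]=12  [4,5,6,7]=12
  size 5 → [0,1,3,5,6]=10  [0,3,4,5,7]=10  [0,3,5,6,7]=20  [1,2,4,6,7]=10  [1,3,5,6,7]=30  [1,4,5,6,7]=30  [2,3,4,5,7]=10  [2,4,5,6,7]=20  [3,4,5,6,7]=30
  size 6 → [0,1,3,5,6,7]=60  [0,2,3,4,5,7]=20  [0,3,4,5,6,7]=60  [1,2,4,5,6,7]=60  [1,3,4,5,6,7]=90  [2,3,4,5,6,7]=60
  first=0(i) contributes 210
  first=1(o) contributes 140
  first=2(e) contributes 210
|[w]| = 560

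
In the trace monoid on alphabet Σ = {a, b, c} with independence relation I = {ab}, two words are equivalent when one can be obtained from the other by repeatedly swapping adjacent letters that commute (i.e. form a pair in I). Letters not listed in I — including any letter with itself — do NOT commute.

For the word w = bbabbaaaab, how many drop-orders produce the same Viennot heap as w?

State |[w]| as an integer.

#0=b has no predecessor
#1=b depends on [0:b]
#2=a has no predecessor
#3=b depends on [1:b]
#4=b depends on [3:b]
#5=a depends on [2:a]
#6=a depends on [5:a]
#7=a depends on [6:a]
#8=a depends on [7:a]
#9=b depends on [4:b]
sources: [0:b, 2:a]
N(rest) = Σ N(rest − s) over sources s of rest; N(one piece) = 1:
  size 1 → [8]=1  [9]=1
  size 2 → [4,9]=1  [7,8]=1  [8,9]=2
  size 3 → [3,4,9]=1  [4,8,9]=3  [6,7,8]=1  [7,8,9]=3
  size 4 → [1,3,4,9]=1  [3,4,8,9]=4  [4,7,8,9]=6  [5,6,7,8]=1  [6,7,8,9]=4
  size 5 → [0,1,3,4,9]=1  [1,3,4,8,9]=5  [2,5,6,7,8]=1  [3,4,7,8,9]=10  [4,6,7,8,9]=10  [5,6,7,8,9]=5
  size 6 → [0,1,3,4,8,9]=6  [1,3,4,7,8,9]=15  [2,5,6,7,8,9]=6  [3,4,6,7,8,9]=20  [4,5,6,7,8,9]=15
  size 7 → [0,1,3,4,7,8,9]=21  [1,3,4,6,7,8,9]=35  [2,4,5,6,7,8,9]=21  [3,4,5,6,7,8,9]=35
  size 8 → [0,1,3,4,6,7,8,9]=56  [1,3,4,5,6,7,8,9]=70  [2,3,4,5,6,7,8,9]=56
  first=0(b) contributes 126
  first=2(a) contributes 126
|[w]| = 252

252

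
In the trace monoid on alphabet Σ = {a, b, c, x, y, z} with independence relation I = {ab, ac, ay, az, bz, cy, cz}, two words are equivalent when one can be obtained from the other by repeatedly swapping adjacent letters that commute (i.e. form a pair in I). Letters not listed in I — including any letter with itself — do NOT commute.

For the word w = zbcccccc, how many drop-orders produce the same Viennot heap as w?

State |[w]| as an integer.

piece 0:z — minimal
piece 1:b — minimal
piece 2:c rests on {1:b}
piece 3:c rests on {2:c}
piece 4:c rests on {3:c}
piece 5:c rests on {4:c}
piece 6:c rests on {5:c}
piece 7:c rests on {6:c}
minimal pieces: {0:z, 1:b}
ways to finish when only these pieces remain (= sum over removing one remaining piece with nothing left below it):
  1 left: {0}→1  {7}→1
  2 left: {0,7}→2  {6,7}→1
  3 left: {0,6,7}→3  {5,6,7}→1
  4 left: {0,5,6,7}→4  {4,5,6,7}→1
  5 left: {0,4,5,6,7}→5  {3,4,5,6,7}→1
  6 left: {0,3,4,5,6,7}→6  {2,3,4,5,6,7}→1
  placing 0:z first → 1 extensions
  placing 1:b first → 7 extensions
total linear extensions = 8

8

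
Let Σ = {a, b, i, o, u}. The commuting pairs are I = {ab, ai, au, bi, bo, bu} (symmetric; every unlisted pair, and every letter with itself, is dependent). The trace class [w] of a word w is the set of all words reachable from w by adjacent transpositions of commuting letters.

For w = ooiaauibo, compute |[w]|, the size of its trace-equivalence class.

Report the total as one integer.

0(o) covers ∅
1(o) covers 0:o
2(i) covers 1:o
3(a) covers 1:o
4(a) covers 3:a
5(u) covers 2:i
6(i) covers 5:u
7(b) covers ∅
8(o) covers 4:a, 6:i
floor of heap: 0:o, 7:b
completions by unplaced set U, small U first (add the entries for U minus each lowest piece of U):
  |U|=1: {7}:1  {8}:1
  |U|=2: {4,8}:1  {6,8}:1  {7,8}:2
  |U|=3: {3,4,8}:1  {4,6,8}:2  {4,7,8}:3  {5,6,8}:1  {6,7,8}:3
  |U|=4: {2,5,6,8}:1  {3,4,6,8}:3  {3,4,7,8}:4  {4,5,6,8}:3  {4,6,7,8}:8  {5,6,7,8}:4
  |U|=5: {2,4,5,6,8}:4  {2,5,6,7,8}:5  {3,4,5,6,8}:6  {3,4,6,7,8}:15  {4,5,6,7,8}:15
  |U|=6: {2,3,4,5,6,8}:10  {2,4,5,6,7,8}:24  {3,4,5,6,7,8}:36
  |U|=7: {1,2,3,4,5,6,8}:10  {2,3,4,5,6,7,8}:70
  start at 0(o): 80
  start at 7(b): 10
sum over floor = 90

90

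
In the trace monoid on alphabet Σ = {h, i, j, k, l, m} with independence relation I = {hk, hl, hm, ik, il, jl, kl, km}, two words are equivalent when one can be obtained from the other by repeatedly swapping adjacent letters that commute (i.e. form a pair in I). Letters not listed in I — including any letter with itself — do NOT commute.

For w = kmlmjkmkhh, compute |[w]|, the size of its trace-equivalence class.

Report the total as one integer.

120

#0=k has no predecessor
#1=m has no predecessor
#2=l depends on [1:m]
#3=m depends on [2:l]
#4=j depends on [0:k, 3:m]
#5=k depends on [4:j]
#6=m depends on [4:j]
#7=k depends on [5:k]
#8=h depends on [4:j]
#9=h depends on [8:h]
sources: [0:k, 1:m]
N(rest) = Σ N(rest − s) over sources s of rest; N(one piece) = 1:
  size 1 → [6]=1  [7]=1  [9]=1
  size 2 → [5,7]=1  [6,7]=2  [6,9]=2  [7,9]=2  [8,9]=1
  size 3 → [5,6,7]=3  [5,7,9]=3  [6,7,9]=6  [6,8,9]=3  [7,8,9]=3
  size 4 → [5,6,7,9]=12  [5,7,8,9]=6  [6,7,8,9]=12
  size 5 → [5,6,7,8,9]=30
  size 6 → [4,5,6,7,8,9]=30
  size 7 → [0,4,5,6,7,8,9]=30  [3,4,5,6,7,8,9]=30
  size 8 → [0,3,4,5,6,7,8,9]=60  [2,3,4,5,6,7,8,9]=30
  first=0(k) contributes 30
  first=1(m) contributes 90
|[w]| = 120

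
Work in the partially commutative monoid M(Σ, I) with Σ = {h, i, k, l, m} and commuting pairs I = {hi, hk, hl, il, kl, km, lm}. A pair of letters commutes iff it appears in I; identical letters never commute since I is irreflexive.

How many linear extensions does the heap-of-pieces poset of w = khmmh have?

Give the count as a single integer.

5

#0=k has no predecessor
#1=h has no predecessor
#2=m depends on [1:h]
#3=m depends on [2:m]
#4=h depends on [3:m]
sources: [0:k, 1:h]
N(rest) = Σ N(rest − s) over sources s of rest; N(one piece) = 1:
  size 1 → [0]=1  [4]=1
  size 2 → [0,4]=2  [3,4]=1
  size 3 → [0,3,4]=3  [2,3,4]=1
  first=0(k) contributes 1
  first=1(h) contributes 4
|[w]| = 5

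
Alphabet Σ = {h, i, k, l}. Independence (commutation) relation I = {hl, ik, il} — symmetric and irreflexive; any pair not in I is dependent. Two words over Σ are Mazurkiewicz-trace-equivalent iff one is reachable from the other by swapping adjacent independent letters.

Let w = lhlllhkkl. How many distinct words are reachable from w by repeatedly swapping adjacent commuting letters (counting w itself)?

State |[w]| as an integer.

piece 0:l — minimal
piece 1:h — minimal
piece 2:l rests on {0:l}
piece 3:l rests on {2:l}
piece 4:l rests on {3:l}
piece 5:h rests on {1:h}
piece 6:k rests on {4:l, 5:h}
piece 7:k rests on {6:k}
piece 8:l rests on {7:k}
minimal pieces: {0:l, 1:h}
ways to finish when only these pieces remain (= sum over removing one remaining piece with nothing left below it):
  1 left: {8}→1
  2 left: {7,8}→1
  3 left: {6,7,8}→1
  4 left: {4,6,7,8}→1  {5,6,7,8}→1
  5 left: {1,5,6,7,8}→1  {3,4,6,7,8}→1  {4,5,6,7,8}→2
  6 left: {1,4,5,6,7,8}→3  {2,3,4,6,7,8}→1  {3,4,5,6,7,8}→3
  7 left: {0,2,3,4,6,7,8}→1  {1,3,4,5,6,7,8}→6  {2,3,4,5,6,7,8}→4
  placing 0:l first → 10 extensions
  placing 1:h first → 5 extensions
total linear extensions = 15

15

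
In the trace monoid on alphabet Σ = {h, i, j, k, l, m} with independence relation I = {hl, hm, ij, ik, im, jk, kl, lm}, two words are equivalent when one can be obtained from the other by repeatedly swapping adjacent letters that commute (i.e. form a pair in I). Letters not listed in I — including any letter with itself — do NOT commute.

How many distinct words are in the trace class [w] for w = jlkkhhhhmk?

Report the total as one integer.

120

0(j) covers ∅
1(l) covers 0:j
2(k) covers ∅
3(k) covers 2:k
4(h) covers 0:j, 3:k
5(h) covers 4:h
6(h) covers 5:h
7(h) covers 6:h
8(m) covers 0:j, 3:k
9(k) covers 7:h, 8:m
floor of heap: 0:j, 2:k
completions by unplaced set U, small U first (add the entries for U minus each lowest piece of U):
  |U|=1: {1}:1  {9}:1
  |U|=2: {1,9}:2  {7,9}:1  {8,9}:1
  |U|=3: {1,7,9}:3  {1,8,9}:3  {6,7,9}:1  {7,8,9}:2
  |U|=4: {1,6,7,9}:4  {1,7,8,9}:8  {5,6,7,9}:1  {6,7,8,9}:3
  |U|=5: {1,5,6,7,9}:5  {1,6,7,8,9}:15  {4,5,6,7,9}:1  {5,6,7,8,9}:4
  |U|=6: {1,4,5,6,7,9}:6  {1,5,6,7,8,9}:24  {4,5,6,7,8,9}:5
  |U|=7: {1,4,5,6,7,8,9}:35  {3,4,5,6,7,8,9}:5
  |U|=8: {0,1,4,5,6,7,8,9}:35  {1,3,4,5,6,7,8,9}:40  {2,3,4,5,6,7,8,9}:5
  start at 0(j): 45
  start at 2(k): 75
sum over floor = 120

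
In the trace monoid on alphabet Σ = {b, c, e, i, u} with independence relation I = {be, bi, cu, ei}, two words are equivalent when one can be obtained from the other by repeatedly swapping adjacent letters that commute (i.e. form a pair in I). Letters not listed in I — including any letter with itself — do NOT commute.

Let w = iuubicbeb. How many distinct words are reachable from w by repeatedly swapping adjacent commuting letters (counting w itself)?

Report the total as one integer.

6

piece 0:i — minimal
piece 1:u rests on {0:i}
piece 2:u rests on {1:u}
piece 3:b rests on {2:u}
piece 4:i rests on {2:u}
piece 5:c rests on {3:b, 4:i}
piece 6:b rests on {5:c}
piece 7:e rests on {5:c}
piece 8:b rests on {6:b}
minimal pieces: {0:i}
ways to finish when only these pieces remain (= sum over removing one remaining piece with nothing left below it):
  1 left: {7}→1  {8}→1
  2 left: {6,8}→1  {7,8}→2
  3 left: {6,7,8}→3
  4 left: {5,6,7,8}→3
  5 left: {3,5,6,7,8}→3  {4,5,6,7,8}→3
  6 left: {3,4,5,6,7,8}→6
  7 left: {2,3,4,5,6,7,8}→6
  placing 0:i first → 6 extensions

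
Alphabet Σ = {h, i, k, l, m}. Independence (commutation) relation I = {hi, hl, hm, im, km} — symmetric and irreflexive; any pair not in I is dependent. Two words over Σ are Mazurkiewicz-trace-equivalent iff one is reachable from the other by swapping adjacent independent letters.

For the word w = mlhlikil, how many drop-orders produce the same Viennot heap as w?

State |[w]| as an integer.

drop 0:m onto floor
drop 1:l onto {0:m}
drop 2:h onto floor
drop 3:l onto {1:l}
drop 4:i onto {3:l}
drop 5:k onto {2:h, 4:i}
drop 6:i onto {5:k}
drop 7:l onto {6:i}
ground layer = {0:m, 2:h}
drop-orders for the pieces not yet dropped (sum over which currently-grounded one goes next):
  1 to go: {7} 1
  2 to go: {6,7} 1
  3 to go: {5,6,7} 1
  4 to go: {2,5,6,7} 1  {4,5,6,7} 1
  5 to go: {2,4,5,6,7} 2  {3,4,5,6,7} 1
  6 to go: {1,3,4,5,6,7} 1  {2,3,4,5,6,7} 3
  if 0:m drops first: 4 orders
  if 2:h drops first: 1 orders
heap linearizations: 5

5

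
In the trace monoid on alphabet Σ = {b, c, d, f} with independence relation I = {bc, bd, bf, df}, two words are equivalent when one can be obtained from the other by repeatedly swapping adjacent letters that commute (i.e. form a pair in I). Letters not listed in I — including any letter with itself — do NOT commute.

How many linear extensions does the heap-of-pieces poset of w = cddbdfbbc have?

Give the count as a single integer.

336

piece 0:c — minimal
piece 1:d rests on {0:c}
piece 2:d rests on {1:d}
piece 3:b — minimal
piece 4:d rests on {2:d}
piece 5:f rests on {0:c}
piece 6:b rests on {3:b}
piece 7:b rests on {6:b}
piece 8:c rests on {4:d, 5:f}
minimal pieces: {0:c, 3:b}
ways to finish when only these pieces remain (= sum over removing one remaining piece with nothing left below it):
  1 left: {7}→1  {8}→1
  2 left: {4,8}→1  {5,8}→1  {6,7}→1  {7,8}→2
  3 left: {2,4,8}→1  {3,6,7}→1  {4,5,8}→2  {4,7,8}→3  {5,7,8}→3  {6,7,8}→3
  4 left: {1,2,4,8}→1  {2,4,5,8}→3  {2,4,7,8}→4  {3,6,7,8}→4  {4,5,7,8}→8  {4,6,7,8}→6  {5,6,7,8}→6
  5 left: {1,2,4,5,8}→4  {1,2,4,7,8}→5  {2,4,5,7,8}→15  {2,4,6,7,8}→10  {3,4,6,7,8}→10  {3,5,6,7,8}→10  {4,5,6,7,8}→20
  6 left: {0,1,2,4,5,8}→4  {1,2,4,5,7,8}→24  {1,2,4,6,7,8}→15  {2,3,4,6,7,8}→20  {2,4,5,6,7,8}→45  {3,4,5,6,7,8}→40
  7 left: {0,1,2,4,5,7,8}→28  {1,2,3,4,6,7,8}→35  {1,2,4,5,6,7,8}→84  {2,3,4,5,6,7,8}→105
  placing 0:c first → 224 extensions
  placing 3:b first → 112 extensions
total linear extensions = 336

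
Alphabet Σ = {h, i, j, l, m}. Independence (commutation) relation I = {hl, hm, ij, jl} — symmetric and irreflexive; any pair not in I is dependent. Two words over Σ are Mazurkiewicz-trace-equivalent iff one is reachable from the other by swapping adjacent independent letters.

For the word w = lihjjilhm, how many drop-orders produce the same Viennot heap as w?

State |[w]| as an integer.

drop 0:l onto floor
drop 1:i onto {0:l}
drop 2:h onto {1:i}
drop 3:j onto {2:h}
drop 4:j onto {3:j}
drop 5:i onto {2:h}
drop 6:l onto {5:i}
drop 7:h onto {4:j, 5:i}
drop 8:m onto {4:j, 6:l}
ground layer = {0:l}
drop-orders for the pieces not yet dropped (sum over which currently-grounded one goes next):
  1 to go: {7} 1  {8} 1
  2 to go: {6,8} 1  {7,8} 2
  3 to go: {4,7,8} 2  {6,7,8} 3
  4 to go: {3,4,7,8} 2  {4,6,7,8} 5  {5,6,7,8} 3
  5 to go: {3,4,6,7,8} 7  {4,5,6,7,8} 8
  6 to go: {3,4,5,6,7,8} 15
  7 to go: {2,3,4,5,6,7,8} 15
  if 0:l drops first: 15 orders

15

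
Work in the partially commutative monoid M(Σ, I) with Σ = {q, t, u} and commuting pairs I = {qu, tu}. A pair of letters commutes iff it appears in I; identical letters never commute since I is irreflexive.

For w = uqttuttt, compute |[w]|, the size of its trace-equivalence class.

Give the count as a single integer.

28

0(u) covers ∅
1(q) covers ∅
2(t) covers 1:q
3(t) covers 2:t
4(u) covers 0:u
5(t) covers 3:t
6(t) covers 5:t
7(t) covers 6:t
floor of heap: 0:u, 1:q
completions by unplaced set U, small U first (add the entries for U minus each lowest piece of U):
  |U|=1: {4}:1  {7}:1
  |U|=2: {0,4}:1  {4,7}:2  {6,7}:1
  |U|=3: {0,4,7}:3  {4,6,7}:3  {5,6,7}:1
  |U|=4: {0,4,6,7}:6  {3,5,6,7}:1  {4,5,6,7}:4
  |U|=5: {0,4,5,6,7}:10  {2,3,5,6,7}:1  {3,4,5,6,7}:5
  |U|=6: {0,3,4,5,6,7}:15  {1,2,3,5,6,7}:1  {2,3,4,5,6,7}:6
  start at 0(u): 7
  start at 1(q): 21
sum over floor = 28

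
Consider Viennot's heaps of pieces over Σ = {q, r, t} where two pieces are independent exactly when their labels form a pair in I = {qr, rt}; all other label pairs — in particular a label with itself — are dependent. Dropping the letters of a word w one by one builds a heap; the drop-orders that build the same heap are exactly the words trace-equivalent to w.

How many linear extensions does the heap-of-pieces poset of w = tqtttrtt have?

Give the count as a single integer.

8

#0=t has no predecessor
#1=q depends on [0:t]
#2=t depends on [1:q]
#3=t depends on [2:t]
#4=t depends on [3:t]
#5=r has no predecessor
#6=t depends on [4:t]
#7=t depends on [6:t]
sources: [0:t, 5:r]
N(rest) = Σ N(rest − s) over sources s of rest; N(one piece) = 1:
  size 1 → [5]=1  [7]=1
  size 2 → [5,7]=2  [6,7]=1
  size 3 → [4,6,7]=1  [5,6,7]=3
  size 4 → [3,4,6,7]=1  [4,5,6,7]=4
  size 5 → [2,3,4,6,7]=1  [3,4,5,6,7]=5
  size 6 → [1,2,3,4,6,7]=1  [2,3,4,5,6,7]=6
  first=0(t) contributes 7
  first=5(r) contributes 1
|[w]| = 8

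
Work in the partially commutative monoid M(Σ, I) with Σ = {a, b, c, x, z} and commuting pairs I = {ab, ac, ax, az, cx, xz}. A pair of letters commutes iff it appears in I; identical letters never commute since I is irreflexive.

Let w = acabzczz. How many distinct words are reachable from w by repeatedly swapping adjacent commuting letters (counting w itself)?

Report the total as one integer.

28

drop 0:a onto floor
drop 1:c onto floor
drop 2:a onto {0:a}
drop 3:b onto {1:c}
drop 4:z onto {3:b}
drop 5:c onto {4:z}
drop 6:z onto {5:c}
drop 7:z onto {6:z}
ground layer = {0:a, 1:c}
drop-orders for the pieces not yet dropped (sum over which currently-grounded one goes next):
  1 to go: {2} 1  {7} 1
  2 to go: {0,2} 1  {2,7} 2  {6,7} 1
  3 to go: {0,2,7} 3  {2,6,7} 3  {5,6,7} 1
  4 to go: {0,2,6,7} 6  {2,5,6,7} 4  {4,5,6,7} 1
  5 to go: {0,2,5,6,7} 10  {2,4,5,6,7} 5  {3,4,5,6,7} 1
  6 to go: {0,2,4,5,6,7} 15  {1,3,4,5,6,7} 1  {2,3,4,5,6,7} 6
  if 0:a drops first: 7 orders
  if 1:c drops first: 21 orders
heap linearizations: 28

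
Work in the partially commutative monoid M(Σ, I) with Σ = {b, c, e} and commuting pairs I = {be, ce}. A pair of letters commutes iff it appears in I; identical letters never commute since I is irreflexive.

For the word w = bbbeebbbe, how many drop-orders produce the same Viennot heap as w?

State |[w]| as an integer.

0(b) covers ∅
1(b) covers 0:b
2(b) covers 1:b
3(e) covers ∅
4(e) covers 3:e
5(b) covers 2:b
6(b) covers 5:b
7(b) covers 6:b
8(e) covers 4:e
floor of heap: 0:b, 3:e
completions by unplaced set U, small U first (add the entries for U minus each lowest piece of U):
  |U|=1: {7}:1  {8}:1
  |U|=2: {4,8}:1  {6,7}:1  {7,8}:2
  |U|=3: {3,4,8}:1  {4,7,8}:3  {5,6,7}:1  {6,7,8}:3
  |U|=4: {2,5,6,7}:1  {3,4,7,8}:4  {4,6,7,8}:6  {5,6,7,8}:4
  |U|=5: {1,2,5,6,7}:1  {2,5,6,7,8}:5  {3,4,6,7,8}:10  {4,5,6,7,8}:10
  |U|=6: {0,1,2,5,6,7}:1  {1,2,5,6,7,8}:6  {2,4,5,6,7,8}:15  {3,4,5,6,7,8}:20
  |U|=7: {0,1,2,5,6,7,8}:7  {1,2,4,5,6,7,8}:21  {2,3,4,5,6,7,8}:35
  start at 0(b): 56
  start at 3(e): 28
sum over floor = 84

84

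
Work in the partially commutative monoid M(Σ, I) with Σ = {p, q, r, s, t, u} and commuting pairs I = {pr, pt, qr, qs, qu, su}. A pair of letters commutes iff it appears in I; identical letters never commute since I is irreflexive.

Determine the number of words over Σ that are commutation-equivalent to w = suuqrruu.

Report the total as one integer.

piece 0:s — minimal
piece 1:u — minimal
piece 2:u rests on {1:u}
piece 3:q — minimal
piece 4:r rests on {0:s, 2:u}
piece 5:r rests on {4:r}
piece 6:u rests on {5:r}
piece 7:u rests on {6:u}
minimal pieces: {0:s, 1:u, 3:q}
ways to finish when only these pieces remain (= sum over removing one remaining piece with nothing left below it):
  1 left: {3}→1  {7}→1
  2 left: {3,7}→2  {6,7}→1
  3 left: {3,6,7}→3  {5,6,7}→1
  4 left: {3,5,6,7}→4  {4,5,6,7}→1
  5 left: {0,4,5,6,7}→1  {2,4,5,6,7}→1  {3,4,5,6,7}→5
  6 left: {0,2,4,5,6,7}→2  {0,3,4,5,6,7}→6  {1,2,4,5,6,7}→1  {2,3,4,5,6,7}→6
  placing 0:s first → 7 extensions
  placing 1:u first → 14 extensions
  placing 3:q first → 3 extensions
total linear extensions = 24

24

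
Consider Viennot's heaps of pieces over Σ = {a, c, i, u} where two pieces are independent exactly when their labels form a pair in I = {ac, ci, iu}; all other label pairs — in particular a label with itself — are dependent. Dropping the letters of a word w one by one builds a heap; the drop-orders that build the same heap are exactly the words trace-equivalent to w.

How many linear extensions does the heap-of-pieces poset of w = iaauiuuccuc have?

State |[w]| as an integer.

piece 0:i — minimal
piece 1:a rests on {0:i}
piece 2:a rests on {1:a}
piece 3:u rests on {2:a}
piece 4:i rests on {2:a}
piece 5:u rests on {3:u}
piece 6:u rests on {5:u}
piece 7:c rests on {6:u}
piece 8:c rests on {7:c}
piece 9:u rests on {8:c}
piece 10:c rests on {9:u}
minimal pieces: {0:i}
ways to finish when only these pieces remain (= sum over removing one remaining piece with nothing left below it):
  1 left: {4}→1  {10}→1
  2 left: {4,10}→2  {9,10}→1
  3 left: {4,9,10}→3  {8,9,10}→1
  4 left: {4,8,9,10}→4  {7,8,9,10}→1
  5 left: {4,7,8,9,10}→5  {6,7,8,9,10}→1
  6 left: {4,6,7,8,9,10}→6  {5,6,7,8,9,10}→1
  7 left: {3,5,6,7,8,9,10}→1  {4,5,6,7,8,9,10}→7
  8 left: {3,4,5,6,7,8,9,10}→8
  9 left: {2,3,4,5,6,7,8,9,10}→8
  placing 0:i first → 8 extensions

8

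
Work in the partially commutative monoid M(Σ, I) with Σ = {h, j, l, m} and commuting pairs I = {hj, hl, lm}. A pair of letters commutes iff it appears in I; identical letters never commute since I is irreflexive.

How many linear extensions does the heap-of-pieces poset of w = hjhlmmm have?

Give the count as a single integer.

15

drop 0:h onto floor
drop 1:j onto floor
drop 2:h onto {0:h}
drop 3:l onto {1:j}
drop 4:m onto {1:j, 2:h}
drop 5:m onto {4:m}
drop 6:m onto {5:m}
ground layer = {0:h, 1:j}
drop-orders for the pieces not yet dropped (sum over which currently-grounded one goes next):
  1 to go: {3} 1  {6} 1
  2 to go: {3,6} 2  {5,6} 1
  3 to go: {3,5,6} 3  {4,5,6} 1
  4 to go: {2,4,5,6} 1  {3,4,5,6} 4
  5 to go: {0,2,4,5,6} 1  {1,3,4,5,6} 4  {2,3,4,5,6} 5
  if 0:h drops first: 9 orders
  if 1:j drops first: 6 orders
heap linearizations: 15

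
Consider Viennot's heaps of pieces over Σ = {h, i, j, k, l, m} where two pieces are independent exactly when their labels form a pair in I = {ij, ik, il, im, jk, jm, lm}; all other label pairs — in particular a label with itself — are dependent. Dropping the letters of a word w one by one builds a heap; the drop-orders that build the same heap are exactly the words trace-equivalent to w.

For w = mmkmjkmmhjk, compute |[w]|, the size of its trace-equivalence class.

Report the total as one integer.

16

#0=m has no predecessor
#1=m depends on [0:m]
#2=k depends on [1:m]
#3=m depends on [2:k]
#4=j has no predecessor
#5=k depends on [3:m]
#6=m depends on [5:k]
#7=m depends on [6:m]
#8=h depends on [4:j, 7:m]
#9=j depends on [8:h]
#10=k depends on [8:h]
sources: [0:m, 4:j]
N(rest) = Σ N(rest − s) over sources s of rest; N(one piece) = 1:
  size 1 → [9]=1  [10]=1
  size 2 → [9,10]=2
  size 3 → [8,9,10]=2
  size 4 → [4,8,9,10]=2  [7,8,9,10]=2
  size 5 → [4,7,8,9,10]=4  [6,7,8,9,10]=2
  size 6 → [4,6,7,8,9,10]=6  [5,6,7,8,9,10]=2
  size 7 → [3,5,6,7,8,9,10]=2  [4,5,6,7,8,9,10]=8
  size 8 → [2,3,5,6,7,8,9,10]=2  [3,4,5,6,7,8,9,10]=10
  size 9 → [1,2,3,5,6,7,8,9,10]=2  [2,3,4,5,6,7,8,9,10]=12
  first=0(m) contributes 14
  first=4(j) contributes 2
|[w]| = 16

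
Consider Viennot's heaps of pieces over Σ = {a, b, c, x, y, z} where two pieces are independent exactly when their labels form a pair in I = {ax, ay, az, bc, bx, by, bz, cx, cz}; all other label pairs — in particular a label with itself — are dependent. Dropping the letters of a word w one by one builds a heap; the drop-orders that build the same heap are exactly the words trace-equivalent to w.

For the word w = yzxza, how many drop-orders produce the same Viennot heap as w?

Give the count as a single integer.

0(y) covers ∅
1(z) covers 0:y
2(x) covers 1:z
3(z) covers 2:x
4(a) covers ∅
floor of heap: 0:y, 4:a
completions by unplaced set U, small U first (add the entries for U minus each lowest piece of U):
  |U|=1: {3}:1  {4}:1
  |U|=2: {2,3}:1  {3,4}:2
  |U|=3: {1,2,3}:1  {2,3,4}:3
  start at 0(y): 4
  start at 4(a): 1
sum over floor = 5

5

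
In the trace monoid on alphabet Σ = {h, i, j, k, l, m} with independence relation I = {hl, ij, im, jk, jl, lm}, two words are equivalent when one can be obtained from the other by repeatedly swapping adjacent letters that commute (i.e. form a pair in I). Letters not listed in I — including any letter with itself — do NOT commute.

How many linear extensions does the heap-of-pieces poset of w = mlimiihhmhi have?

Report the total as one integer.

0(m) covers ∅
1(l) covers ∅
2(i) covers 1:l
3(m) covers 0:m
4(i) covers 2:i
5(i) covers 4:i
6(h) covers 3:m, 5:i
7(h) covers 6:h
8(m) covers 7:h
9(h) covers 8:m
10(i) covers 9:h
floor of heap: 0:m, 1:l
completions by unplaced set U, small U first (add the entries for U minus each lowest piece of U):
  |U|=1: {10}:1
  |U|=2: {9,10}:1
  |U|=3: {8,9,10}:1
  |U|=4: {7,8,9,10}:1
  |U|=5: {6,7,8,9,10}:1
  |U|=6: {3,6,7,8,9,10}:1  {5,6,7,8,9,10}:1
  |U|=7: {0,3,6,7,8,9,10}:1  {3,5,6,7,8,9,10}:2  {4,5,6,7,8,9,10}:1
  |U|=8: {0,3,5,6,7,8,9,10}:3  {2,4,5,6,7,8,9,10}:1  {3,4,5,6,7,8,9,10}:3
  |U|=9: {0,3,4,5,6,7,8,9,10}:6  {1,2,4,5,6,7,8,9,10}:1  {2,3,4,5,6,7,8,9,10}:4
  start at 0(m): 5
  start at 1(l): 10
sum over floor = 15

15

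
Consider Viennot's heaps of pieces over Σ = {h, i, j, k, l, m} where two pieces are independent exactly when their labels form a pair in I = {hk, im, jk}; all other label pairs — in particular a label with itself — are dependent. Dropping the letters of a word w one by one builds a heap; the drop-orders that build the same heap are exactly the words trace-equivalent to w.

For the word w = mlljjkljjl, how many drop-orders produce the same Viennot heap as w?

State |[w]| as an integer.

piece 0:m — minimal
piece 1:l rests on {0:m}
piece 2:l rests on {1:l}
piece 3:j rests on {2:l}
piece 4:j rests on {3:j}
piece 5:k rests on {2:l}
piece 6:l rests on {4:j, 5:k}
piece 7:j rests on {6:l}
piece 8:j rests on {7:j}
piece 9:l rests on {8:j}
minimal pieces: {0:m}
ways to finish when only these pieces remain (= sum over removing one remaining piece with nothing left below it):
  1 left: {9}→1
  2 left: {8,9}→1
  3 left: {7,8,9}→1
  4 left: {6,7,8,9}→1
  5 left: {4,6,7,8,9}→1  {5,6,7,8,9}→1
  6 left: {3,4,6,7,8,9}→1  {4,5,6,7,8,9}→2
  7 left: {3,4,5,6,7,8,9}→3
  8 left: {2,3,4,5,6,7,8,9}→3
  placing 0:m first → 3 extensions

3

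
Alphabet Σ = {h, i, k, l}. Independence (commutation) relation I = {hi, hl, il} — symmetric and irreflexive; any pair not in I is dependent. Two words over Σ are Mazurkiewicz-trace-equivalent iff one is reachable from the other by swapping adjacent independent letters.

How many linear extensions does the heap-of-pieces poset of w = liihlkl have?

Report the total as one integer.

30

drop 0:l onto floor
drop 1:i onto floor
drop 2:i onto {1:i}
drop 3:h onto floor
drop 4:l onto {0:l}
drop 5:k onto {2:i, 3:h, 4:l}
drop 6:l onto {5:k}
ground layer = {0:l, 1:i, 3:h}
drop-orders for the pieces not yet dropped (sum over which currently-grounded one goes next):
  1 to go: {6} 1
  2 to go: {5,6} 1
  3 to go: {2,5,6} 1  {3,5,6} 1  {4,5,6} 1
  4 to go: {0,4,5,6} 1  {1,2,5,6} 1  {2,3,5,6} 2  {2,4,5,6} 2  {3,4,5,6} 2
  5 to go: {0,2,4,5,6} 3  {0,3,4,5,6} 3  {1,2,3,5,6} 3  {1,2,4,5,6} 3  {2,3,4,5,6} 6
  if 0:l drops first: 12 orders
  if 1:i drops first: 12 orders
  if 3:h drops first: 6 orders
heap linearizations: 30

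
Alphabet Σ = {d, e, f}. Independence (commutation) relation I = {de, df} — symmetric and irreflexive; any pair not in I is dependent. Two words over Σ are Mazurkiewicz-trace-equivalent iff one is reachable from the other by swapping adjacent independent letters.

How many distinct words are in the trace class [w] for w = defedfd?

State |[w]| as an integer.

35

drop 0:d onto floor
drop 1:e onto floor
drop 2:f onto {1:e}
drop 3:e onto {2:f}
drop 4:d onto {0:d}
drop 5:f onto {3:e}
drop 6:d onto {4:d}
ground layer = {0:d, 1:e}
drop-orders for the pieces not yet dropped (sum over which currently-grounded one goes next):
  1 to go: {5} 1  {6} 1
  2 to go: {3,5} 1  {4,6} 1  {5,6} 2
  3 to go: {0,4,6} 1  {2,3,5} 1  {3,5,6} 3  {4,5,6} 3
  4 to go: {0,4,5,6} 4  {1,2,3,5} 1  {2,3,5,6} 4  {3,4,5,6} 6
  5 to go: {0,3,4,5,6} 10  {1,2,3,5,6} 5  {2,3,4,5,6} 10
  if 0:d drops first: 15 orders
  if 1:e drops first: 20 orders
heap linearizations: 35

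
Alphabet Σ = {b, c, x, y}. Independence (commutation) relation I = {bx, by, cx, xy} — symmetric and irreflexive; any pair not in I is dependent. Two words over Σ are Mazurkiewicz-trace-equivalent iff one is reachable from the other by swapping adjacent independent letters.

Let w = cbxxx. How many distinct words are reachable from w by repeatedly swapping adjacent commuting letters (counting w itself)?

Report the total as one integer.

10

piece 0:c — minimal
piece 1:b rests on {0:c}
piece 2:x — minimal
piece 3:x rests on {2:x}
piece 4:x rests on {3:x}
minimal pieces: {0:c, 2:x}
ways to finish when only these pieces remain (= sum over removing one remaining piece with nothing left below it):
  1 left: {1}→1  {4}→1
  2 left: {0,1}→1  {1,4}→2  {3,4}→1
  3 left: {0,1,4}→3  {1,3,4}→3  {2,3,4}→1
  placing 0:c first → 4 extensions
  placing 2:x first → 6 extensions
total linear extensions = 10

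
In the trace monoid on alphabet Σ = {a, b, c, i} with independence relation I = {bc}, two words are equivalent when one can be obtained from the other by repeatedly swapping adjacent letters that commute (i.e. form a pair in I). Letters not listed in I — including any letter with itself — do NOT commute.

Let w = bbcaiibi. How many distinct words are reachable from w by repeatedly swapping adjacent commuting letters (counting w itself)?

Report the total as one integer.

#0=b has no predecessor
#1=b depends on [0:b]
#2=c has no predecessor
#3=a depends on [1:b, 2:c]
#4=i depends on [3:a]
#5=i depends on [4:i]
#6=b depends on [5:i]
#7=i depends on [6:b]
sources: [0:b, 2:c]
N(rest) = Σ N(rest − s) over sources s of rest; N(one piece) = 1:
  size 1 → [7]=1
  size 2 → [6,7]=1
  size 3 → [5,6,7]=1
  size 4 → [4,5,6,7]=1
  size 5 → [3,4,5,6,7]=1
  size 6 → [1,3,4,5,6,7]=1  [2,3,4,5,6,7]=1
  first=0(b) contributes 2
  first=2(c) contributes 1
|[w]| = 3

3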